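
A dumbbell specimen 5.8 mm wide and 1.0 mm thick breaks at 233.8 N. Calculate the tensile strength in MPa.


Area = width * thickness = 5.8 * 1.0 = 5.8 mm^2
TS = force / area = 233.8 / 5.8 = 40.31 MPa

40.31 MPa


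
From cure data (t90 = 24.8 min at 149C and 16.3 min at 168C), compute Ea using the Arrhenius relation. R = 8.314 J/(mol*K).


T1 = 422.15 K, T2 = 441.15 K
1/T1 - 1/T2 = 1.0202e-04
ln(t1/t2) = ln(24.8/16.3) = 0.4197
Ea = 8.314 * 0.4197 / 1.0202e-04 = 34200.0125 J/mol
Ea = 34.2 kJ/mol

34.2 kJ/mol


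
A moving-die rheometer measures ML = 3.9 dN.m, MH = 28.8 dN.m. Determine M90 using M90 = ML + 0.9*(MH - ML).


M90 = ML + 0.9 * (MH - ML)
M90 = 3.9 + 0.9 * (28.8 - 3.9)
M90 = 3.9 + 0.9 * 24.9
M90 = 26.31 dN.m

26.31 dN.m


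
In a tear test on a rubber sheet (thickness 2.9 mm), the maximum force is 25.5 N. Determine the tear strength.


Tear strength = force / thickness
= 25.5 / 2.9
= 8.79 N/mm

8.79 N/mm


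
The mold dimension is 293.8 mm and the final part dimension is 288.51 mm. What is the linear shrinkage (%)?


Shrinkage = (mold - part) / mold * 100
= (293.8 - 288.51) / 293.8 * 100
= 5.29 / 293.8 * 100
= 1.8%

1.8%


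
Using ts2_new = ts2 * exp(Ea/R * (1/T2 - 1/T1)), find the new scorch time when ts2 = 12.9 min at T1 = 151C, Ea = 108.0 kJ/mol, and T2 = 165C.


Convert temperatures: T1 = 151 + 273.15 = 424.15 K, T2 = 165 + 273.15 = 438.15 K
ts2_new = 12.9 * exp(108000 / 8.314 * (1/438.15 - 1/424.15))
1/T2 - 1/T1 = -7.5333e-05
ts2_new = 4.85 min

4.85 min


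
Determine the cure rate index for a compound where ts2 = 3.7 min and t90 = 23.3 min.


CRI = 100 / (t90 - ts2)
= 100 / (23.3 - 3.7)
= 100 / 19.6
= 5.1 min^-1

5.1 min^-1


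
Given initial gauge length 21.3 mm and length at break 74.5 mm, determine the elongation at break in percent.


Elongation = (Lf - L0) / L0 * 100
= (74.5 - 21.3) / 21.3 * 100
= 53.2 / 21.3 * 100
= 249.8%

249.8%


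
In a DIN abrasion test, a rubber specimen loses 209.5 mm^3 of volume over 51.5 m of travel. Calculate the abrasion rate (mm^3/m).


Rate = volume_loss / distance
= 209.5 / 51.5
= 4.068 mm^3/m

4.068 mm^3/m


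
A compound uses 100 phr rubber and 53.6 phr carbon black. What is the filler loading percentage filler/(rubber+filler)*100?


Filler % = filler / (rubber + filler) * 100
= 53.6 / (100 + 53.6) * 100
= 53.6 / 153.6 * 100
= 34.9%

34.9%


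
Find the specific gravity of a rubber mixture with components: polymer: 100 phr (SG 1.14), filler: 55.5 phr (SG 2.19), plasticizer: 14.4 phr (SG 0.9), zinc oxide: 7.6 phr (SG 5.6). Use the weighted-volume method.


Sum of weights = 177.5
Volume contributions:
  polymer: 100/1.14 = 87.7193
  filler: 55.5/2.19 = 25.3425
  plasticizer: 14.4/0.9 = 16.0000
  zinc oxide: 7.6/5.6 = 1.3571
Sum of volumes = 130.4189
SG = 177.5 / 130.4189 = 1.361

SG = 1.361


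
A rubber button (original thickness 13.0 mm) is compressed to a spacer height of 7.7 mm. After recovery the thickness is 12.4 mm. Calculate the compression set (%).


CS = (t0 - recovered) / (t0 - ts) * 100
= (13.0 - 12.4) / (13.0 - 7.7) * 100
= 0.6 / 5.3 * 100
= 11.3%

11.3%


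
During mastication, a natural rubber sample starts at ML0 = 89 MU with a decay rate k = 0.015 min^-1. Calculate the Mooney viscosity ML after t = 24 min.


ML = ML0 * exp(-k * t)
ML = 89 * exp(-0.015 * 24)
ML = 89 * 0.6977
ML = 62.09 MU

62.09 MU


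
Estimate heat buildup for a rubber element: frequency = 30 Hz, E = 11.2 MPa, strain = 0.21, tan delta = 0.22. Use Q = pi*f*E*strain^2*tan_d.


Q = pi * f * E * strain^2 * tan_d
= pi * 30 * 11.2 * 0.21^2 * 0.22
= pi * 30 * 11.2 * 0.0441 * 0.22
= 10.2412

Q = 10.2412


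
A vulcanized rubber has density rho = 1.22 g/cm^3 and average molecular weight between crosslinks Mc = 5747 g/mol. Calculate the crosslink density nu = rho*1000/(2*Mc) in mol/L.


nu = rho * 1000 / (2 * Mc)
nu = 1.22 * 1000 / (2 * 5747)
nu = 1220.0 / 11494
nu = 0.1061 mol/L

0.1061 mol/L


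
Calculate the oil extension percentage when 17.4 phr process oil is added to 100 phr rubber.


Oil % = oil / (100 + oil) * 100
= 17.4 / (100 + 17.4) * 100
= 17.4 / 117.4 * 100
= 14.82%

14.82%


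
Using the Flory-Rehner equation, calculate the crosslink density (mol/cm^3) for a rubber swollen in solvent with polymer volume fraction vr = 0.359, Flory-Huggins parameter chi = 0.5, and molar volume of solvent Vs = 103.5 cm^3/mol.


ln(1 - vr) = ln(1 - 0.359) = -0.4447
Numerator = -((-0.4447) + 0.359 + 0.5 * 0.359^2) = 0.0213
Denominator = 103.5 * (0.359^(1/3) - 0.359/2) = 54.9812
nu = 0.0213 / 54.9812 = 3.8714e-04 mol/cm^3

3.8714e-04 mol/cm^3


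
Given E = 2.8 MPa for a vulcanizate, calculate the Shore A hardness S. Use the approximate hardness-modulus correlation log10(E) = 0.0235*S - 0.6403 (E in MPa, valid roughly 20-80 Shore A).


log10(E) = 0.0235*S - 0.6403  =>  S = (log10(E) + 0.6403) / 0.0235
log10(2.8) = 0.447158
S = (0.447158 + 0.6403) / 0.0235 = 1.087458 / 0.0235
S = 46.3

Shore A = 46.3


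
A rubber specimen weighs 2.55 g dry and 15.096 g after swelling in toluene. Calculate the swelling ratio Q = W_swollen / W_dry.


Q = W_swollen / W_dry
Q = 15.096 / 2.55
Q = 5.92

Q = 5.92


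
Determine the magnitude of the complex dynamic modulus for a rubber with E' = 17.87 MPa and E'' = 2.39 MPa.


|E*| = sqrt(E'^2 + E''^2)
= sqrt(17.87^2 + 2.39^2)
= sqrt(319.3369 + 5.7121)
= 18.029 MPa

18.029 MPa


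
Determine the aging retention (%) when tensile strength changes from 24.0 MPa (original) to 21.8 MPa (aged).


Retention = aged / original * 100
= 21.8 / 24.0 * 100
= 90.8%

90.8%


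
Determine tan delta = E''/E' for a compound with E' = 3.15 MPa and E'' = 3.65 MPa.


tan delta = E'' / E'
= 3.65 / 3.15
= 1.1587

tan delta = 1.1587


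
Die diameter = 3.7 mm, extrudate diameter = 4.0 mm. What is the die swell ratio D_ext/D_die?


Die swell ratio = D_extrudate / D_die
= 4.0 / 3.7
= 1.081

Die swell = 1.081


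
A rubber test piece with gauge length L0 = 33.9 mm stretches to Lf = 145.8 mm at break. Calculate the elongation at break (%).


Elongation = (Lf - L0) / L0 * 100
= (145.8 - 33.9) / 33.9 * 100
= 111.9 / 33.9 * 100
= 330.1%

330.1%


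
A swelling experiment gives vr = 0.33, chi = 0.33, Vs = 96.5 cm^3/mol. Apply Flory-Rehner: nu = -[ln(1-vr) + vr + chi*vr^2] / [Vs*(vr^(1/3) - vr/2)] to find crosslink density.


ln(1 - vr) = ln(1 - 0.33) = -0.4005
Numerator = -((-0.4005) + 0.33 + 0.33 * 0.33^2) = 0.0345
Denominator = 96.5 * (0.33^(1/3) - 0.33/2) = 50.7631
nu = 0.0345 / 50.7631 = 6.8043e-04 mol/cm^3

6.8043e-04 mol/cm^3


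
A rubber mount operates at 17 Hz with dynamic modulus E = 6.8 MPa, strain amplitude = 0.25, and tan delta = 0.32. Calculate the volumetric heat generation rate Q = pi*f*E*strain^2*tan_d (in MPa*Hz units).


Q = pi * f * E * strain^2 * tan_d
= pi * 17 * 6.8 * 0.25^2 * 0.32
= pi * 17 * 6.8 * 0.0625 * 0.32
= 7.2634

Q = 7.2634


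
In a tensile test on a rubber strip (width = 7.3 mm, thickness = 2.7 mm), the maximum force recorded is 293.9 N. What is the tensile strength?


Area = width * thickness = 7.3 * 2.7 = 19.71 mm^2
TS = force / area = 293.9 / 19.71 = 14.91 MPa

14.91 MPa


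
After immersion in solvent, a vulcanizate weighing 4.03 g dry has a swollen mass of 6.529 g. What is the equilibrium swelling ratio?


Q = W_swollen / W_dry
Q = 6.529 / 4.03
Q = 1.62

Q = 1.62


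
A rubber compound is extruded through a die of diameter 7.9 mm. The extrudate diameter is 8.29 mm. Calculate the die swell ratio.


Die swell ratio = D_extrudate / D_die
= 8.29 / 7.9
= 1.049

Die swell = 1.049


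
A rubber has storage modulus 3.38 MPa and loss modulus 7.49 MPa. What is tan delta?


tan delta = E'' / E'
= 7.49 / 3.38
= 2.216

tan delta = 2.216


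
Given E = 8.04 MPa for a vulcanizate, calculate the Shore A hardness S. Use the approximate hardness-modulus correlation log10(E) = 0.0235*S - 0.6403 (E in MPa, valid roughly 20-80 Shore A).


log10(E) = 0.0235*S - 0.6403  =>  S = (log10(E) + 0.6403) / 0.0235
log10(8.04) = 0.905256
S = (0.905256 + 0.6403) / 0.0235 = 1.545556 / 0.0235
S = 65.8

Shore A = 65.8


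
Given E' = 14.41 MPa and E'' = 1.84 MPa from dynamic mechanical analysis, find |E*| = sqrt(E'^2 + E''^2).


|E*| = sqrt(E'^2 + E''^2)
= sqrt(14.41^2 + 1.84^2)
= sqrt(207.6481 + 3.3856)
= 14.527 MPa

14.527 MPa


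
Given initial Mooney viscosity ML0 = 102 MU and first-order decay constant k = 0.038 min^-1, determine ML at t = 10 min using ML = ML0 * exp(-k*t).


ML = ML0 * exp(-k * t)
ML = 102 * exp(-0.038 * 10)
ML = 102 * 0.6839
ML = 69.75 MU

69.75 MU


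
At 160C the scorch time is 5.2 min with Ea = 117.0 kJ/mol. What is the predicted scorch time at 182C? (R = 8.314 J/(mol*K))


Convert temperatures: T1 = 160 + 273.15 = 433.15 K, T2 = 182 + 273.15 = 455.15 K
ts2_new = 5.2 * exp(117000 / 8.314 * (1/455.15 - 1/433.15))
1/T2 - 1/T1 = -1.1159e-04
ts2_new = 1.08 min

1.08 min


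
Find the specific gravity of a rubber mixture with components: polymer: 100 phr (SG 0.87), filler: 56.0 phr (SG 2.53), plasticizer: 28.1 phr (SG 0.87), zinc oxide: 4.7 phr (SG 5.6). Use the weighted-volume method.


Sum of weights = 188.8
Volume contributions:
  polymer: 100/0.87 = 114.9425
  filler: 56.0/2.53 = 22.1344
  plasticizer: 28.1/0.87 = 32.2989
  zinc oxide: 4.7/5.6 = 0.8393
Sum of volumes = 170.2151
SG = 188.8 / 170.2151 = 1.109

SG = 1.109


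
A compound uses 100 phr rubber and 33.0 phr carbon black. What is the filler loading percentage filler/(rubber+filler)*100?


Filler % = filler / (rubber + filler) * 100
= 33.0 / (100 + 33.0) * 100
= 33.0 / 133.0 * 100
= 24.81%

24.81%


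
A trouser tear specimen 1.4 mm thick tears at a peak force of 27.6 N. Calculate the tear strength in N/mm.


Tear strength = force / thickness
= 27.6 / 1.4
= 19.71 N/mm

19.71 N/mm


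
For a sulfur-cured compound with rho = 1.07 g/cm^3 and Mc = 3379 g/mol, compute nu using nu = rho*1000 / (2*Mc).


nu = rho * 1000 / (2 * Mc)
nu = 1.07 * 1000 / (2 * 3379)
nu = 1070.0 / 6758
nu = 0.1583 mol/L

0.1583 mol/L


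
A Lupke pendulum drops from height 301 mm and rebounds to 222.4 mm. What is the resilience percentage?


Resilience = h_rebound / h_drop * 100
= 222.4 / 301 * 100
= 73.9%

73.9%


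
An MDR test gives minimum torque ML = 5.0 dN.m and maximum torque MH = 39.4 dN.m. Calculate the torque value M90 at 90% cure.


M90 = ML + 0.9 * (MH - ML)
M90 = 5.0 + 0.9 * (39.4 - 5.0)
M90 = 5.0 + 0.9 * 34.4
M90 = 35.96 dN.m

35.96 dN.m


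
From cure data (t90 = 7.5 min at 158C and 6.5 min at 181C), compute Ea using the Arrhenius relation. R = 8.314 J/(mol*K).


T1 = 431.15 K, T2 = 454.15 K
1/T1 - 1/T2 = 1.1746e-04
ln(t1/t2) = ln(7.5/6.5) = 0.1431
Ea = 8.314 * 0.1431 / 1.1746e-04 = 10128.6622 J/mol
Ea = 10.13 kJ/mol

10.13 kJ/mol


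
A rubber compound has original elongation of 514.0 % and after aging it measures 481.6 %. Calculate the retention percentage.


Retention = aged / original * 100
= 481.6 / 514.0 * 100
= 93.7%

93.7%


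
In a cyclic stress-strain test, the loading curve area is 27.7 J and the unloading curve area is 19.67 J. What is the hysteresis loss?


Hysteresis loss = loading - unloading
= 27.7 - 19.67
= 8.03 J

8.03 J


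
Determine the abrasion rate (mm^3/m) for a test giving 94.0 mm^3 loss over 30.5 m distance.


Rate = volume_loss / distance
= 94.0 / 30.5
= 3.082 mm^3/m

3.082 mm^3/m


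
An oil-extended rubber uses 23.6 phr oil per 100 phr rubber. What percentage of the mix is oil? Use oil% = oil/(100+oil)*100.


Oil % = oil / (100 + oil) * 100
= 23.6 / (100 + 23.6) * 100
= 23.6 / 123.6 * 100
= 19.09%

19.09%


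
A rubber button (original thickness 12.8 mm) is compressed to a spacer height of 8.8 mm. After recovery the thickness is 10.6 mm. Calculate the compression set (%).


CS = (t0 - recovered) / (t0 - ts) * 100
= (12.8 - 10.6) / (12.8 - 8.8) * 100
= 2.2 / 4.0 * 100
= 55.0%

55.0%


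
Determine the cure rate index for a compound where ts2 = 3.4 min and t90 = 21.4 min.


CRI = 100 / (t90 - ts2)
= 100 / (21.4 - 3.4)
= 100 / 18.0
= 5.56 min^-1

5.56 min^-1


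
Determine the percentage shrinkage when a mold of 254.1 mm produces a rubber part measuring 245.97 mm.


Shrinkage = (mold - part) / mold * 100
= (254.1 - 245.97) / 254.1 * 100
= 8.13 / 254.1 * 100
= 3.2%

3.2%


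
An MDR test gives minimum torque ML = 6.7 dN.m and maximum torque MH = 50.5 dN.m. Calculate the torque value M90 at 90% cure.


M90 = ML + 0.9 * (MH - ML)
M90 = 6.7 + 0.9 * (50.5 - 6.7)
M90 = 6.7 + 0.9 * 43.8
M90 = 46.12 dN.m

46.12 dN.m


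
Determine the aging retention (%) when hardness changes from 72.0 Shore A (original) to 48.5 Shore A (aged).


Retention = aged / original * 100
= 48.5 / 72.0 * 100
= 67.4%

67.4%


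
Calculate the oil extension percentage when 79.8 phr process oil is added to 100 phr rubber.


Oil % = oil / (100 + oil) * 100
= 79.8 / (100 + 79.8) * 100
= 79.8 / 179.8 * 100
= 44.38%

44.38%


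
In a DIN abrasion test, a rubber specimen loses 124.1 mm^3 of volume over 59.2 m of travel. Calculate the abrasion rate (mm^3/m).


Rate = volume_loss / distance
= 124.1 / 59.2
= 2.096 mm^3/m

2.096 mm^3/m


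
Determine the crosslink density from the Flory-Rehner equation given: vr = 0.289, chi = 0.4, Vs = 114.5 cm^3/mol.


ln(1 - vr) = ln(1 - 0.289) = -0.3411
Numerator = -((-0.3411) + 0.289 + 0.4 * 0.289^2) = 0.0187
Denominator = 114.5 * (0.289^(1/3) - 0.289/2) = 59.1563
nu = 0.0187 / 59.1563 = 3.1568e-04 mol/cm^3

3.1568e-04 mol/cm^3


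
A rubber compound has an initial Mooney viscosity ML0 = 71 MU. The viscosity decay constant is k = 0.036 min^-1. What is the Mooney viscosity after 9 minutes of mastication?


ML = ML0 * exp(-k * t)
ML = 71 * exp(-0.036 * 9)
ML = 71 * 0.7233
ML = 51.35 MU

51.35 MU


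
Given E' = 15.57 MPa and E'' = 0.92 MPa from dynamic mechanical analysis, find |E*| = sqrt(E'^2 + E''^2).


|E*| = sqrt(E'^2 + E''^2)
= sqrt(15.57^2 + 0.92^2)
= sqrt(242.4249 + 0.8464)
= 15.597 MPa

15.597 MPa


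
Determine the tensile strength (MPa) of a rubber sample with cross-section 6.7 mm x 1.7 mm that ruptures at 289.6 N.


Area = width * thickness = 6.7 * 1.7 = 11.39 mm^2
TS = force / area = 289.6 / 11.39 = 25.43 MPa

25.43 MPa


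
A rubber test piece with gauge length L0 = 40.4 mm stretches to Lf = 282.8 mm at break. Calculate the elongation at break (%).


Elongation = (Lf - L0) / L0 * 100
= (282.8 - 40.4) / 40.4 * 100
= 242.4 / 40.4 * 100
= 600.0%

600.0%


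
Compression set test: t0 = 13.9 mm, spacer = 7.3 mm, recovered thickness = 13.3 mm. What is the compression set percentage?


CS = (t0 - recovered) / (t0 - ts) * 100
= (13.9 - 13.3) / (13.9 - 7.3) * 100
= 0.6 / 6.6 * 100
= 9.1%

9.1%


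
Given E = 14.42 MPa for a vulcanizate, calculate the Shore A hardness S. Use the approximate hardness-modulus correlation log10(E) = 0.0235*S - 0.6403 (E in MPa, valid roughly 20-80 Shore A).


log10(E) = 0.0235*S - 0.6403  =>  S = (log10(E) + 0.6403) / 0.0235
log10(14.42) = 1.158965
S = (1.158965 + 0.6403) / 0.0235 = 1.799265 / 0.0235
S = 76.6

Shore A = 76.6


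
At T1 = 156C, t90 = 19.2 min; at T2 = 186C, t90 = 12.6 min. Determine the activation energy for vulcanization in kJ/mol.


T1 = 429.15 K, T2 = 459.15 K
1/T1 - 1/T2 = 1.5225e-04
ln(t1/t2) = ln(19.2/12.6) = 0.4212
Ea = 8.314 * 0.4212 / 1.5225e-04 = 23001.4236 J/mol
Ea = 23.0 kJ/mol

23.0 kJ/mol


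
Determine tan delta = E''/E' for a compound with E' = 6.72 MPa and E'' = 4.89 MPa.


tan delta = E'' / E'
= 4.89 / 6.72
= 0.7277

tan delta = 0.7277


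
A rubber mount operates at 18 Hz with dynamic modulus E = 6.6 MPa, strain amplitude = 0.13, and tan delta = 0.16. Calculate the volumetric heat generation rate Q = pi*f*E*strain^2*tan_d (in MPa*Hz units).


Q = pi * f * E * strain^2 * tan_d
= pi * 18 * 6.6 * 0.13^2 * 0.16
= pi * 18 * 6.6 * 0.0169 * 0.16
= 1.0092

Q = 1.0092


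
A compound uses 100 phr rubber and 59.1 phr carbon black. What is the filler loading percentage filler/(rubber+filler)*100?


Filler % = filler / (rubber + filler) * 100
= 59.1 / (100 + 59.1) * 100
= 59.1 / 159.1 * 100
= 37.15%

37.15%


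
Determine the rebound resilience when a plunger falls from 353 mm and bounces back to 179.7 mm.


Resilience = h_rebound / h_drop * 100
= 179.7 / 353 * 100
= 50.9%

50.9%


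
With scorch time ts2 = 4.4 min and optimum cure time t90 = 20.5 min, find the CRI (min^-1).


CRI = 100 / (t90 - ts2)
= 100 / (20.5 - 4.4)
= 100 / 16.1
= 6.21 min^-1

6.21 min^-1


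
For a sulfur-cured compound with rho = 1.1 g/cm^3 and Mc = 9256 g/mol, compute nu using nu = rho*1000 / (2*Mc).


nu = rho * 1000 / (2 * Mc)
nu = 1.1 * 1000 / (2 * 9256)
nu = 1100.0 / 18512
nu = 0.0594 mol/L

0.0594 mol/L


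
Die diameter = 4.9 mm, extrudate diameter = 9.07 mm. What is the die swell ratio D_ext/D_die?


Die swell ratio = D_extrudate / D_die
= 9.07 / 4.9
= 1.851

Die swell = 1.851


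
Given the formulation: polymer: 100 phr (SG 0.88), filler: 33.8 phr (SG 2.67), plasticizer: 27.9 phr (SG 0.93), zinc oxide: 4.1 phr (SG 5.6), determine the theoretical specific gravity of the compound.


Sum of weights = 165.8
Volume contributions:
  polymer: 100/0.88 = 113.6364
  filler: 33.8/2.67 = 12.6592
  plasticizer: 27.9/0.93 = 30.0000
  zinc oxide: 4.1/5.6 = 0.7321
Sum of volumes = 157.0277
SG = 165.8 / 157.0277 = 1.056

SG = 1.056


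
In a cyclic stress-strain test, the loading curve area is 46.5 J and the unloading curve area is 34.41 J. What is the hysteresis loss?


Hysteresis loss = loading - unloading
= 46.5 - 34.41
= 12.09 J

12.09 J


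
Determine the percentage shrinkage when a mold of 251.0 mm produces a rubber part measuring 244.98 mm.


Shrinkage = (mold - part) / mold * 100
= (251.0 - 244.98) / 251.0 * 100
= 6.02 / 251.0 * 100
= 2.4%

2.4%


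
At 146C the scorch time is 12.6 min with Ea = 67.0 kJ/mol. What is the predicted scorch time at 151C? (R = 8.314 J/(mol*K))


Convert temperatures: T1 = 146 + 273.15 = 419.15 K, T2 = 151 + 273.15 = 424.15 K
ts2_new = 12.6 * exp(67000 / 8.314 * (1/424.15 - 1/419.15))
1/T2 - 1/T1 = -2.8124e-05
ts2_new = 10.04 min

10.04 min


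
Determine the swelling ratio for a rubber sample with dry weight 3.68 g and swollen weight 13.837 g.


Q = W_swollen / W_dry
Q = 13.837 / 3.68
Q = 3.76

Q = 3.76


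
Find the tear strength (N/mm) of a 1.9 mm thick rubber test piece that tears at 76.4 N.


Tear strength = force / thickness
= 76.4 / 1.9
= 40.21 N/mm

40.21 N/mm


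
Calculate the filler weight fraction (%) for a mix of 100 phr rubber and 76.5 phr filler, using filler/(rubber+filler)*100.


Filler % = filler / (rubber + filler) * 100
= 76.5 / (100 + 76.5) * 100
= 76.5 / 176.5 * 100
= 43.34%

43.34%


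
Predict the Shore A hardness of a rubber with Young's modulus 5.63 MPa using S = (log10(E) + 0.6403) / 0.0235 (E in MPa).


log10(E) = 0.0235*S - 0.6403  =>  S = (log10(E) + 0.6403) / 0.0235
log10(5.63) = 0.750508
S = (0.750508 + 0.6403) / 0.0235 = 1.390808 / 0.0235
S = 59.2

Shore A = 59.2


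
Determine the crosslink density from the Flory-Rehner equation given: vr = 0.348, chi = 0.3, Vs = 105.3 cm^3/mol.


ln(1 - vr) = ln(1 - 0.348) = -0.4277
Numerator = -((-0.4277) + 0.348 + 0.3 * 0.348^2) = 0.0434
Denominator = 105.3 * (0.348^(1/3) - 0.348/2) = 55.7442
nu = 0.0434 / 55.7442 = 7.7819e-04 mol/cm^3

7.7819e-04 mol/cm^3


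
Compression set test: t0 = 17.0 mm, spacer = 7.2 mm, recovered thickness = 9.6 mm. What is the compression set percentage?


CS = (t0 - recovered) / (t0 - ts) * 100
= (17.0 - 9.6) / (17.0 - 7.2) * 100
= 7.4 / 9.8 * 100
= 75.5%

75.5%


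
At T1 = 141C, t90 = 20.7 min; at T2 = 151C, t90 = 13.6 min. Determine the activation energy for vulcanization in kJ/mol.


T1 = 414.15 K, T2 = 424.15 K
1/T1 - 1/T2 = 5.6928e-05
ln(t1/t2) = ln(20.7/13.6) = 0.4201
Ea = 8.314 * 0.4201 / 5.6928e-05 = 61348.2989 J/mol
Ea = 61.35 kJ/mol

61.35 kJ/mol


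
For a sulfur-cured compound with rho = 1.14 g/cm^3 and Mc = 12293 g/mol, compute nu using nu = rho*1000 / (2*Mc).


nu = rho * 1000 / (2 * Mc)
nu = 1.14 * 1000 / (2 * 12293)
nu = 1140.0 / 24586
nu = 0.0464 mol/L

0.0464 mol/L


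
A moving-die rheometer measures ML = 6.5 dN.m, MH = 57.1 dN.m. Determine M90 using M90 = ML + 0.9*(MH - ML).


M90 = ML + 0.9 * (MH - ML)
M90 = 6.5 + 0.9 * (57.1 - 6.5)
M90 = 6.5 + 0.9 * 50.6
M90 = 52.04 dN.m

52.04 dN.m


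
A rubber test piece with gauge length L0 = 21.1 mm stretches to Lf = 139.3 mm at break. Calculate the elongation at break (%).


Elongation = (Lf - L0) / L0 * 100
= (139.3 - 21.1) / 21.1 * 100
= 118.2 / 21.1 * 100
= 560.2%

560.2%


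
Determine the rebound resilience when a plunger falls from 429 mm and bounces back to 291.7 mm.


Resilience = h_rebound / h_drop * 100
= 291.7 / 429 * 100
= 68.0%

68.0%


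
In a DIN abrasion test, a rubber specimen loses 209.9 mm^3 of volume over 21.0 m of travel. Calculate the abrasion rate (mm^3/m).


Rate = volume_loss / distance
= 209.9 / 21.0
= 9.995 mm^3/m

9.995 mm^3/m


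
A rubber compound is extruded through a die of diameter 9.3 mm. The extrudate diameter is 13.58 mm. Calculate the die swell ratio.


Die swell ratio = D_extrudate / D_die
= 13.58 / 9.3
= 1.46

Die swell = 1.46


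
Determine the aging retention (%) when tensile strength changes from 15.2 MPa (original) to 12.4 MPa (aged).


Retention = aged / original * 100
= 12.4 / 15.2 * 100
= 81.6%

81.6%


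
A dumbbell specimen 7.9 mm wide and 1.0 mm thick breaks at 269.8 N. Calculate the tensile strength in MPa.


Area = width * thickness = 7.9 * 1.0 = 7.9 mm^2
TS = force / area = 269.8 / 7.9 = 34.15 MPa

34.15 MPa


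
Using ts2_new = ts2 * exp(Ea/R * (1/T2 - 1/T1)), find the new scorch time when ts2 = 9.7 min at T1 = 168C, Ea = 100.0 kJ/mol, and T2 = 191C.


Convert temperatures: T1 = 168 + 273.15 = 441.15 K, T2 = 191 + 273.15 = 464.15 K
ts2_new = 9.7 * exp(100000 / 8.314 * (1/464.15 - 1/441.15))
1/T2 - 1/T1 = -1.1233e-04
ts2_new = 2.51 min

2.51 min


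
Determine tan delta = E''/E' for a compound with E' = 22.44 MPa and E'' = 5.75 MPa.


tan delta = E'' / E'
= 5.75 / 22.44
= 0.2562

tan delta = 0.2562


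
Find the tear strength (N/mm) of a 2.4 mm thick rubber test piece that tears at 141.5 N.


Tear strength = force / thickness
= 141.5 / 2.4
= 58.96 N/mm

58.96 N/mm


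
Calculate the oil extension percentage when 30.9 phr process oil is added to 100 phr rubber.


Oil % = oil / (100 + oil) * 100
= 30.9 / (100 + 30.9) * 100
= 30.9 / 130.9 * 100
= 23.61%

23.61%


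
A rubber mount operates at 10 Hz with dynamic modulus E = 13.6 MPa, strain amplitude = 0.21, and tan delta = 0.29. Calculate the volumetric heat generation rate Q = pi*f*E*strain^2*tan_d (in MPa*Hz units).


Q = pi * f * E * strain^2 * tan_d
= pi * 10 * 13.6 * 0.21^2 * 0.29
= pi * 10 * 13.6 * 0.0441 * 0.29
= 5.4642

Q = 5.4642


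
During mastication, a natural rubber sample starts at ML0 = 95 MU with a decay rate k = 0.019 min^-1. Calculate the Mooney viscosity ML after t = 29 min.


ML = ML0 * exp(-k * t)
ML = 95 * exp(-0.019 * 29)
ML = 95 * 0.5764
ML = 54.76 MU

54.76 MU


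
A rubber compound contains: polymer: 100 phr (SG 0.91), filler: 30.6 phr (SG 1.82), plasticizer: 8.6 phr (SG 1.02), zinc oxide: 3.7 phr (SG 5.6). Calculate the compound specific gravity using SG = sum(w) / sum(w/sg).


Sum of weights = 142.9
Volume contributions:
  polymer: 100/0.91 = 109.8901
  filler: 30.6/1.82 = 16.8132
  plasticizer: 8.6/1.02 = 8.4314
  zinc oxide: 3.7/5.6 = 0.6607
Sum of volumes = 135.7954
SG = 142.9 / 135.7954 = 1.052

SG = 1.052


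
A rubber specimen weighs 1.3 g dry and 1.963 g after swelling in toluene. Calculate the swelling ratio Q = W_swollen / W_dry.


Q = W_swollen / W_dry
Q = 1.963 / 1.3
Q = 1.51

Q = 1.51


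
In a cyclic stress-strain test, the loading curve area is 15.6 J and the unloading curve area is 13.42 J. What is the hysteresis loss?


Hysteresis loss = loading - unloading
= 15.6 - 13.42
= 2.18 J

2.18 J


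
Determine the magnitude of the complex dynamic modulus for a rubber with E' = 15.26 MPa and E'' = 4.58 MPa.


|E*| = sqrt(E'^2 + E''^2)
= sqrt(15.26^2 + 4.58^2)
= sqrt(232.8676 + 20.9764)
= 15.932 MPa

15.932 MPa


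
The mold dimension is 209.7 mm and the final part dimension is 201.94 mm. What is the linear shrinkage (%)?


Shrinkage = (mold - part) / mold * 100
= (209.7 - 201.94) / 209.7 * 100
= 7.76 / 209.7 * 100
= 3.7%

3.7%


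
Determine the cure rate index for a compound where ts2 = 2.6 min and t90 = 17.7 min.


CRI = 100 / (t90 - ts2)
= 100 / (17.7 - 2.6)
= 100 / 15.1
= 6.62 min^-1

6.62 min^-1


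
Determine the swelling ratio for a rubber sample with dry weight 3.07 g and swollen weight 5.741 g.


Q = W_swollen / W_dry
Q = 5.741 / 3.07
Q = 1.87

Q = 1.87


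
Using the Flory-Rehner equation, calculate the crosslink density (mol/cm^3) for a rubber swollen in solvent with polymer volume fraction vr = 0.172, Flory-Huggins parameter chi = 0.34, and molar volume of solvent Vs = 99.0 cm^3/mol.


ln(1 - vr) = ln(1 - 0.172) = -0.1887
Numerator = -((-0.1887) + 0.172 + 0.34 * 0.172^2) = 0.0067
Denominator = 99.0 * (0.172^(1/3) - 0.172/2) = 46.5428
nu = 0.0067 / 46.5428 = 1.4360e-04 mol/cm^3

1.4360e-04 mol/cm^3


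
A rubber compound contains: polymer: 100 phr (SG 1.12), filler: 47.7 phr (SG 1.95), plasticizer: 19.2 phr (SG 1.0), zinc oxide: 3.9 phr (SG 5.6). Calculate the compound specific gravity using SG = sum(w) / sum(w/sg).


Sum of weights = 170.8
Volume contributions:
  polymer: 100/1.12 = 89.2857
  filler: 47.7/1.95 = 24.4615
  plasticizer: 19.2/1.0 = 19.2000
  zinc oxide: 3.9/5.6 = 0.6964
Sum of volumes = 133.6437
SG = 170.8 / 133.6437 = 1.278

SG = 1.278


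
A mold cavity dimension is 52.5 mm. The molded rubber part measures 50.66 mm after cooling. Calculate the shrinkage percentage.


Shrinkage = (mold - part) / mold * 100
= (52.5 - 50.66) / 52.5 * 100
= 1.84 / 52.5 * 100
= 3.5%

3.5%


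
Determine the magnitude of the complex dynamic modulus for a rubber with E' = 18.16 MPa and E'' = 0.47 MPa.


|E*| = sqrt(E'^2 + E''^2)
= sqrt(18.16^2 + 0.47^2)
= sqrt(329.7856 + 0.2209)
= 18.166 MPa

18.166 MPa


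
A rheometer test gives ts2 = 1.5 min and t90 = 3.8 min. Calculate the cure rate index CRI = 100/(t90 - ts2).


CRI = 100 / (t90 - ts2)
= 100 / (3.8 - 1.5)
= 100 / 2.3
= 43.48 min^-1

43.48 min^-1


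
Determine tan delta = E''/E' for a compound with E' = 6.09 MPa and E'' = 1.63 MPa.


tan delta = E'' / E'
= 1.63 / 6.09
= 0.2677

tan delta = 0.2677


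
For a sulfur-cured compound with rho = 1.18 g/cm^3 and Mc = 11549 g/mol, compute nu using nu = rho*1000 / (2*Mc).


nu = rho * 1000 / (2 * Mc)
nu = 1.18 * 1000 / (2 * 11549)
nu = 1180.0 / 23098
nu = 0.0511 mol/L

0.0511 mol/L


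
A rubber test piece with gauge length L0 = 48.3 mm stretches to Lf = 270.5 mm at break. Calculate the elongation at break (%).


Elongation = (Lf - L0) / L0 * 100
= (270.5 - 48.3) / 48.3 * 100
= 222.2 / 48.3 * 100
= 460.0%

460.0%


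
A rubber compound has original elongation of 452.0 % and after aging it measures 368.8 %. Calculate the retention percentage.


Retention = aged / original * 100
= 368.8 / 452.0 * 100
= 81.6%

81.6%


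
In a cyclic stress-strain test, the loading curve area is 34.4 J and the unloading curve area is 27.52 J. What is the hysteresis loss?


Hysteresis loss = loading - unloading
= 34.4 - 27.52
= 6.88 J

6.88 J


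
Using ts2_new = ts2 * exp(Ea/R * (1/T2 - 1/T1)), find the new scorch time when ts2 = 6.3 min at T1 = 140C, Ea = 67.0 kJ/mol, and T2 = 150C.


Convert temperatures: T1 = 140 + 273.15 = 413.15 K, T2 = 150 + 273.15 = 423.15 K
ts2_new = 6.3 * exp(67000 / 8.314 * (1/423.15 - 1/413.15))
1/T2 - 1/T1 = -5.7200e-05
ts2_new = 3.97 min

3.97 min


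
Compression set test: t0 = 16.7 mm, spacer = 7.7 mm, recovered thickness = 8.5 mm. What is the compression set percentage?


CS = (t0 - recovered) / (t0 - ts) * 100
= (16.7 - 8.5) / (16.7 - 7.7) * 100
= 8.2 / 9.0 * 100
= 91.1%

91.1%


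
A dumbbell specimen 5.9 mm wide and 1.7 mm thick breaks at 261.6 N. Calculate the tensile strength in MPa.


Area = width * thickness = 5.9 * 1.7 = 10.03 mm^2
TS = force / area = 261.6 / 10.03 = 26.08 MPa

26.08 MPa


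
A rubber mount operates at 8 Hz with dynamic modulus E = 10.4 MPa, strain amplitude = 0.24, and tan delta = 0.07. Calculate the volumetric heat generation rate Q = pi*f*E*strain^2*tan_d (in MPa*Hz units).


Q = pi * f * E * strain^2 * tan_d
= pi * 8 * 10.4 * 0.24^2 * 0.07
= pi * 8 * 10.4 * 0.0576 * 0.07
= 1.0539

Q = 1.0539


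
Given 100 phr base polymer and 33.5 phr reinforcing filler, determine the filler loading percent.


Filler % = filler / (rubber + filler) * 100
= 33.5 / (100 + 33.5) * 100
= 33.5 / 133.5 * 100
= 25.09%

25.09%


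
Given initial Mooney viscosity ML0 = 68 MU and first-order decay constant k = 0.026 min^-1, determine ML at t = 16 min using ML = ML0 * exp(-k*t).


ML = ML0 * exp(-k * t)
ML = 68 * exp(-0.026 * 16)
ML = 68 * 0.6597
ML = 44.86 MU

44.86 MU


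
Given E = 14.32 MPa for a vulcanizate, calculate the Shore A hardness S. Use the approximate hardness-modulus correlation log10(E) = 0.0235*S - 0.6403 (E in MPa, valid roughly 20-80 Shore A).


log10(E) = 0.0235*S - 0.6403  =>  S = (log10(E) + 0.6403) / 0.0235
log10(14.32) = 1.155943
S = (1.155943 + 0.6403) / 0.0235 = 1.796243 / 0.0235
S = 76.4

Shore A = 76.4


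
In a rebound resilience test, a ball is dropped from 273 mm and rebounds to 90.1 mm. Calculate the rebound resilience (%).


Resilience = h_rebound / h_drop * 100
= 90.1 / 273 * 100
= 33.0%

33.0%


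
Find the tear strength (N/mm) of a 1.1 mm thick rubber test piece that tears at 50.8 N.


Tear strength = force / thickness
= 50.8 / 1.1
= 46.18 N/mm

46.18 N/mm


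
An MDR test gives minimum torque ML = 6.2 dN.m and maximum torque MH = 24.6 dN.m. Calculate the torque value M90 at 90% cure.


M90 = ML + 0.9 * (MH - ML)
M90 = 6.2 + 0.9 * (24.6 - 6.2)
M90 = 6.2 + 0.9 * 18.4
M90 = 22.76 dN.m

22.76 dN.m


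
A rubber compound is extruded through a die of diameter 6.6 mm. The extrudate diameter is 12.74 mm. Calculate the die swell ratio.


Die swell ratio = D_extrudate / D_die
= 12.74 / 6.6
= 1.93

Die swell = 1.93


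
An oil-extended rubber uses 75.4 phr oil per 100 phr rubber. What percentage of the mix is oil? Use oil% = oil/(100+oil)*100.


Oil % = oil / (100 + oil) * 100
= 75.4 / (100 + 75.4) * 100
= 75.4 / 175.4 * 100
= 42.99%

42.99%


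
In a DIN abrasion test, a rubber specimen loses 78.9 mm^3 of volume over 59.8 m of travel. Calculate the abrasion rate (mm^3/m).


Rate = volume_loss / distance
= 78.9 / 59.8
= 1.319 mm^3/m

1.319 mm^3/m


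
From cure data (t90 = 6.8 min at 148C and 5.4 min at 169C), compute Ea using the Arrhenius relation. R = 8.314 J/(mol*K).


T1 = 421.15 K, T2 = 442.15 K
1/T1 - 1/T2 = 1.1278e-04
ln(t1/t2) = ln(6.8/5.4) = 0.2305
Ea = 8.314 * 0.2305 / 1.1278e-04 = 16994.6672 J/mol
Ea = 16.99 kJ/mol

16.99 kJ/mol


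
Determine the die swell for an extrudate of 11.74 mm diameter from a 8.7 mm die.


Die swell ratio = D_extrudate / D_die
= 11.74 / 8.7
= 1.349

Die swell = 1.349


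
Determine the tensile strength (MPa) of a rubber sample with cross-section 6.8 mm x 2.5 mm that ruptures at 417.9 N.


Area = width * thickness = 6.8 * 2.5 = 17.0 mm^2
TS = force / area = 417.9 / 17.0 = 24.58 MPa

24.58 MPa


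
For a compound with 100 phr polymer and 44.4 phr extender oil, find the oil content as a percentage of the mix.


Oil % = oil / (100 + oil) * 100
= 44.4 / (100 + 44.4) * 100
= 44.4 / 144.4 * 100
= 30.75%

30.75%


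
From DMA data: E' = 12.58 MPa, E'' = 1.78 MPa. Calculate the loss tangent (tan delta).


tan delta = E'' / E'
= 1.78 / 12.58
= 0.1415

tan delta = 0.1415


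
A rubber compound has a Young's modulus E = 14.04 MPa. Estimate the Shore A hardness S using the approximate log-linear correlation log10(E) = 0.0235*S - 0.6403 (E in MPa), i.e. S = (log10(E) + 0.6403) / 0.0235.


log10(E) = 0.0235*S - 0.6403  =>  S = (log10(E) + 0.6403) / 0.0235
log10(14.04) = 1.147367
S = (1.147367 + 0.6403) / 0.0235 = 1.787667 / 0.0235
S = 76.1

Shore A = 76.1


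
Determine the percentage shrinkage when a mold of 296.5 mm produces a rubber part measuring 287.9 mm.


Shrinkage = (mold - part) / mold * 100
= (296.5 - 287.9) / 296.5 * 100
= 8.6 / 296.5 * 100
= 2.9%

2.9%


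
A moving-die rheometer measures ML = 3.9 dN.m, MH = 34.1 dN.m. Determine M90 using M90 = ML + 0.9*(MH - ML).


M90 = ML + 0.9 * (MH - ML)
M90 = 3.9 + 0.9 * (34.1 - 3.9)
M90 = 3.9 + 0.9 * 30.2
M90 = 31.08 dN.m

31.08 dN.m


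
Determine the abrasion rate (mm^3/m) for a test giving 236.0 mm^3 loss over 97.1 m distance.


Rate = volume_loss / distance
= 236.0 / 97.1
= 2.43 mm^3/m

2.43 mm^3/m


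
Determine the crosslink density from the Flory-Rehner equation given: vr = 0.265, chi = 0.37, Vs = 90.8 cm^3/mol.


ln(1 - vr) = ln(1 - 0.265) = -0.3079
Numerator = -((-0.3079) + 0.265 + 0.37 * 0.265^2) = 0.0169
Denominator = 90.8 * (0.265^(1/3) - 0.265/2) = 46.2913
nu = 0.0169 / 46.2913 = 3.6511e-04 mol/cm^3

3.6511e-04 mol/cm^3


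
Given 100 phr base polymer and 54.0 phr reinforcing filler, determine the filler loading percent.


Filler % = filler / (rubber + filler) * 100
= 54.0 / (100 + 54.0) * 100
= 54.0 / 154.0 * 100
= 35.06%

35.06%


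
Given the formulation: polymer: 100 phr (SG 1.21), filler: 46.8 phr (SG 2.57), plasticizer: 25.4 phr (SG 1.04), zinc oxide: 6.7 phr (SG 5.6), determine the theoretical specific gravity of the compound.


Sum of weights = 178.9
Volume contributions:
  polymer: 100/1.21 = 82.6446
  filler: 46.8/2.57 = 18.2101
  plasticizer: 25.4/1.04 = 24.4231
  zinc oxide: 6.7/5.6 = 1.1964
Sum of volumes = 126.4743
SG = 178.9 / 126.4743 = 1.415

SG = 1.415


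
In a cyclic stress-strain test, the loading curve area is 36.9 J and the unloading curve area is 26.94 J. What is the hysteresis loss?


Hysteresis loss = loading - unloading
= 36.9 - 26.94
= 9.96 J

9.96 J


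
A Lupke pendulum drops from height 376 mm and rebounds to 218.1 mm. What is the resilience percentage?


Resilience = h_rebound / h_drop * 100
= 218.1 / 376 * 100
= 58.0%

58.0%


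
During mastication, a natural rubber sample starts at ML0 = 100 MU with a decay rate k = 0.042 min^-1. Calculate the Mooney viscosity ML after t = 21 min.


ML = ML0 * exp(-k * t)
ML = 100 * exp(-0.042 * 21)
ML = 100 * 0.4140
ML = 41.4 MU

41.4 MU


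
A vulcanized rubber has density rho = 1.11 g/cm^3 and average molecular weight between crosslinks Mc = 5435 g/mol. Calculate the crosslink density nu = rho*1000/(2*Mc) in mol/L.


nu = rho * 1000 / (2 * Mc)
nu = 1.11 * 1000 / (2 * 5435)
nu = 1110.0 / 10870
nu = 0.1021 mol/L

0.1021 mol/L


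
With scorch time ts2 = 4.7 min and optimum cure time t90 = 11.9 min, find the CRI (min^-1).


CRI = 100 / (t90 - ts2)
= 100 / (11.9 - 4.7)
= 100 / 7.2
= 13.89 min^-1

13.89 min^-1


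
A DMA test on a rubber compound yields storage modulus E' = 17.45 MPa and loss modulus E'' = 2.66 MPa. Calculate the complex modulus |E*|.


|E*| = sqrt(E'^2 + E''^2)
= sqrt(17.45^2 + 2.66^2)
= sqrt(304.5025 + 7.0756)
= 17.652 MPa

17.652 MPa


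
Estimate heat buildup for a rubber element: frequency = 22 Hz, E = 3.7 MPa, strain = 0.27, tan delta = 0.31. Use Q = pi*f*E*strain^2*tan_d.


Q = pi * f * E * strain^2 * tan_d
= pi * 22 * 3.7 * 0.27^2 * 0.31
= pi * 22 * 3.7 * 0.0729 * 0.31
= 5.7791

Q = 5.7791


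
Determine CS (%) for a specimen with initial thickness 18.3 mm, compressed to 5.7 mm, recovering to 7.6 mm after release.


CS = (t0 - recovered) / (t0 - ts) * 100
= (18.3 - 7.6) / (18.3 - 5.7) * 100
= 10.7 / 12.6 * 100
= 84.9%

84.9%


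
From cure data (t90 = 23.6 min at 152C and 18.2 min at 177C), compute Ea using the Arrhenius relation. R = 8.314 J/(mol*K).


T1 = 425.15 K, T2 = 450.15 K
1/T1 - 1/T2 = 1.3063e-04
ln(t1/t2) = ln(23.6/18.2) = 0.2598
Ea = 8.314 * 0.2598 / 1.3063e-04 = 16536.7661 J/mol
Ea = 16.54 kJ/mol

16.54 kJ/mol


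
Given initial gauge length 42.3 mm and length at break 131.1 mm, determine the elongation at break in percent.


Elongation = (Lf - L0) / L0 * 100
= (131.1 - 42.3) / 42.3 * 100
= 88.8 / 42.3 * 100
= 209.9%

209.9%


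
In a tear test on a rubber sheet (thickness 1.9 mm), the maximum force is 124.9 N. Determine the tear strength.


Tear strength = force / thickness
= 124.9 / 1.9
= 65.74 N/mm

65.74 N/mm


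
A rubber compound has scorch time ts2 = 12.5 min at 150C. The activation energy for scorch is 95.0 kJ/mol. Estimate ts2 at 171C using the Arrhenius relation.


Convert temperatures: T1 = 150 + 273.15 = 423.15 K, T2 = 171 + 273.15 = 444.15 K
ts2_new = 12.5 * exp(95000 / 8.314 * (1/444.15 - 1/423.15))
1/T2 - 1/T1 = -1.1174e-04
ts2_new = 3.49 min

3.49 min


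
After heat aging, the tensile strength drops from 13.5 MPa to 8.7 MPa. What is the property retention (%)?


Retention = aged / original * 100
= 8.7 / 13.5 * 100
= 64.4%

64.4%


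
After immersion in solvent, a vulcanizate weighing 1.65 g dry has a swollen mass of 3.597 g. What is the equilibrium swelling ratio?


Q = W_swollen / W_dry
Q = 3.597 / 1.65
Q = 2.18

Q = 2.18


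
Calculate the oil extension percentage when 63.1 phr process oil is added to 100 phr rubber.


Oil % = oil / (100 + oil) * 100
= 63.1 / (100 + 63.1) * 100
= 63.1 / 163.1 * 100
= 38.69%

38.69%


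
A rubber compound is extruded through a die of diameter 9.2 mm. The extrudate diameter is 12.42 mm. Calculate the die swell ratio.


Die swell ratio = D_extrudate / D_die
= 12.42 / 9.2
= 1.35

Die swell = 1.35


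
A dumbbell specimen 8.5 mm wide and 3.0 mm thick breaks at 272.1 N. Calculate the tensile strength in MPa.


Area = width * thickness = 8.5 * 3.0 = 25.5 mm^2
TS = force / area = 272.1 / 25.5 = 10.67 MPa

10.67 MPa


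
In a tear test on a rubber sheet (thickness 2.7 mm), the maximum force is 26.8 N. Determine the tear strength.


Tear strength = force / thickness
= 26.8 / 2.7
= 9.93 N/mm

9.93 N/mm


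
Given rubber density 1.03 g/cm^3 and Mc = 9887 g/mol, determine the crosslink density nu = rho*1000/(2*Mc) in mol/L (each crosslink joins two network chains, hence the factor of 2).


nu = rho * 1000 / (2 * Mc)
nu = 1.03 * 1000 / (2 * 9887)
nu = 1030.0 / 19774
nu = 0.0521 mol/L

0.0521 mol/L


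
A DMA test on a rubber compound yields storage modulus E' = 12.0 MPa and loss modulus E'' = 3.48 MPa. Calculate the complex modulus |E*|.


|E*| = sqrt(E'^2 + E''^2)
= sqrt(12.0^2 + 3.48^2)
= sqrt(144.0000 + 12.1104)
= 12.494 MPa

12.494 MPa


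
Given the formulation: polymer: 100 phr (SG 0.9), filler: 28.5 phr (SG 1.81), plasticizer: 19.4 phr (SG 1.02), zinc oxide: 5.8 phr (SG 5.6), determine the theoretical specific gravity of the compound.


Sum of weights = 153.7
Volume contributions:
  polymer: 100/0.9 = 111.1111
  filler: 28.5/1.81 = 15.7459
  plasticizer: 19.4/1.02 = 19.0196
  zinc oxide: 5.8/5.6 = 1.0357
Sum of volumes = 146.9123
SG = 153.7 / 146.9123 = 1.046

SG = 1.046


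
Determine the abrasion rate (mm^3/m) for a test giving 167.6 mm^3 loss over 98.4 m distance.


Rate = volume_loss / distance
= 167.6 / 98.4
= 1.703 mm^3/m

1.703 mm^3/m


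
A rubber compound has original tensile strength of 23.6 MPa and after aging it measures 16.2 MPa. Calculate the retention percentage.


Retention = aged / original * 100
= 16.2 / 23.6 * 100
= 68.6%

68.6%


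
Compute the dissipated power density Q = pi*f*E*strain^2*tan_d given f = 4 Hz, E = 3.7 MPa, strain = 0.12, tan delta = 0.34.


Q = pi * f * E * strain^2 * tan_d
= pi * 4 * 3.7 * 0.12^2 * 0.34
= pi * 4 * 3.7 * 0.0144 * 0.34
= 0.2276

Q = 0.2276
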